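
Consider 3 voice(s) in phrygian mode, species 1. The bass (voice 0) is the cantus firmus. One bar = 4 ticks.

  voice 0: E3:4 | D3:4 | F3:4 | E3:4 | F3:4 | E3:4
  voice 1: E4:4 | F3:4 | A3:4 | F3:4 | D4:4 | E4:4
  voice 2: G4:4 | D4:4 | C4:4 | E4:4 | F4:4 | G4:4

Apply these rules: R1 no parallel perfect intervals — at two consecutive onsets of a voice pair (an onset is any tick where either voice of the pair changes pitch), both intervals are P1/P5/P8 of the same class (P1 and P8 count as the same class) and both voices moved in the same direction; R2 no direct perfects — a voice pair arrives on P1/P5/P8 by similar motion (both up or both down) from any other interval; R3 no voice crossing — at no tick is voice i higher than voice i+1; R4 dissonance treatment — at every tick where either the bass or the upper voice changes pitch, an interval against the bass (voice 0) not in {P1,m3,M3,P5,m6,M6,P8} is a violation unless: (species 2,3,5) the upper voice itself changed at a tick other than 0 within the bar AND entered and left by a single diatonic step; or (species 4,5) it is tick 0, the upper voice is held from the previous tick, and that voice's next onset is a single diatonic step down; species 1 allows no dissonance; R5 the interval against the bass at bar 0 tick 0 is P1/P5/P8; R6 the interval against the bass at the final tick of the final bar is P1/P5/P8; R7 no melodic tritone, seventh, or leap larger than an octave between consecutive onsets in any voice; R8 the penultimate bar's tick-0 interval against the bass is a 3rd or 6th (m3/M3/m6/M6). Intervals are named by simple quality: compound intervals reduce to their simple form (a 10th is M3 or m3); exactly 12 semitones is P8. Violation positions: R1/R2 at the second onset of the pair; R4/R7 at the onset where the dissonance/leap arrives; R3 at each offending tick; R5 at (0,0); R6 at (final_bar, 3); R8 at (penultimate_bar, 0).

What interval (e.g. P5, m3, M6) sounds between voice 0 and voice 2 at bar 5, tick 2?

voice 0=E3 voice 2=G4 -> m3

m3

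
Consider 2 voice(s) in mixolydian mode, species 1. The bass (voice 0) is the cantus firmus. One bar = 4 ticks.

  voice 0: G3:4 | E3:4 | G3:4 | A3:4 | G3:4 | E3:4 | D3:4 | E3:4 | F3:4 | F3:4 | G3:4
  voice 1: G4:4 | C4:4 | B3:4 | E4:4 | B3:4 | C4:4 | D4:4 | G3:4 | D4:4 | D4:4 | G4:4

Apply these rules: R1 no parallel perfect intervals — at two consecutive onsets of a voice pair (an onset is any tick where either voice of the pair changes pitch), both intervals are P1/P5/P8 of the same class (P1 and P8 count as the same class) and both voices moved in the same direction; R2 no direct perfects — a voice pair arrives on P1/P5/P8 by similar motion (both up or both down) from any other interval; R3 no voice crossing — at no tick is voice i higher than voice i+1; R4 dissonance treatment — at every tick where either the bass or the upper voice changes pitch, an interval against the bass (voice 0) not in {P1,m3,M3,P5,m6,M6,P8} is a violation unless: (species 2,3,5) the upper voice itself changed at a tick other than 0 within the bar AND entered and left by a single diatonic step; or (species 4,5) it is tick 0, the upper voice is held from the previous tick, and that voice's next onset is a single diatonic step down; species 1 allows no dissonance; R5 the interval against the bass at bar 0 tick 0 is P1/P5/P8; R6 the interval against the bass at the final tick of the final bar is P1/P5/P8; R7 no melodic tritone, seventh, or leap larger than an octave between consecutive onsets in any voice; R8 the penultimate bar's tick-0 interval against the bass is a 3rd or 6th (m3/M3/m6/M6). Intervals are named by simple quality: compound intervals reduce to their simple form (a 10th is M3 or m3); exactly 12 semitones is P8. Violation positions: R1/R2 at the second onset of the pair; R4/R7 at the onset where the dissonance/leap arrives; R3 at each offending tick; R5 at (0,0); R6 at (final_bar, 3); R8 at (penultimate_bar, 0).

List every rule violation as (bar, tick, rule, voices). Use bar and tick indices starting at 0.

bar 0: v0=G3 v1=G4 downbeat P8
bar 1: v0=E3 v1=C4 downbeat m6
bar 2: v0=G3 v1=B3 downbeat M3
bar 3: v0=A3 v1=E4 downbeat P5
bar 4: v0=G3 v1=B3 downbeat M3
bar 5: v0=E3 v1=C4 downbeat m6
bar 6: v0=D3 v1=D4 downbeat P8
bar 7: v0=E3 v1=G3 downbeat m3
bar 8: v0=F3 v1=D4 downbeat M6
bar 9: v0=F3 v1=D4 downbeat M6
bar 10: v0=G3 v1=G4 downbeat P8
  -> R2 @ bar 3 tick 0 v(0, 1): G3/B3 M3 -> A3/E4 P5 similar
  -> R2 @ bar 10 tick 0 v(0, 1): F3/D4 M6 -> G3/G4 P8 similar

(3, 0, R2, (0, 1))
(10, 0, R2, (0, 1))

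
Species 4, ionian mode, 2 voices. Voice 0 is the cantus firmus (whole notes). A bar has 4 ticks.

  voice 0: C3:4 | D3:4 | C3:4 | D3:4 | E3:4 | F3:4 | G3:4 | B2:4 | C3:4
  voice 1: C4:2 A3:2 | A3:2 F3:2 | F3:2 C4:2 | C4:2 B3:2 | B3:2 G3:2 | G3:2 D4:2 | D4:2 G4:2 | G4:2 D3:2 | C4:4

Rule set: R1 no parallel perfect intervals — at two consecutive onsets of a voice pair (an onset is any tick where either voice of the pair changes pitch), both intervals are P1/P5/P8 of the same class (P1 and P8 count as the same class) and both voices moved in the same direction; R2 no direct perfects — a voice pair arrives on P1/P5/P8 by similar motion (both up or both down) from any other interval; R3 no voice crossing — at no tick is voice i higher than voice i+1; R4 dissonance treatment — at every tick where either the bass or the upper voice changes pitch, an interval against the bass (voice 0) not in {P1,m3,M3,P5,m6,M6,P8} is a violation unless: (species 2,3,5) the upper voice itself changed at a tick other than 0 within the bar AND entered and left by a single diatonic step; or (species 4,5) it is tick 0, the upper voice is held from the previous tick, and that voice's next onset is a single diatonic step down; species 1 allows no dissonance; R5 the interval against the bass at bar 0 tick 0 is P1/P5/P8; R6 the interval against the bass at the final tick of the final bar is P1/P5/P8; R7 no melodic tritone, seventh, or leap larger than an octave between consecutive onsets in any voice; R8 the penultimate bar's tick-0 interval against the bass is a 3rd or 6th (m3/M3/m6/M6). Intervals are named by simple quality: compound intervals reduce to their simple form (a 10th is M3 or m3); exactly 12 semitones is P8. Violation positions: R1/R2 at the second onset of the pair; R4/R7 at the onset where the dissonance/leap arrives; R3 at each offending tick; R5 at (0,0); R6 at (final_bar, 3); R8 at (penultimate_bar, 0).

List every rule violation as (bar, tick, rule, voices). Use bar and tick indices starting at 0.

(2, 0, R4, (0, 1))
(5, 0, R4, (0, 1))
(7, 2, R7, (1,))
(8, 0, R2, (0, 1))
(8, 0, R7, (1,))

bar 0: v0=C3 v1=C4 downbeat P8
bar 1: v0=D3 v1=A3 downbeat P5
bar 2: v0=C3 v1=F3 downbeat P4
bar 3: v0=D3 v1=C4 downbeat m7
bar 4: v0=E3 v1=B3 downbeat P5
bar 5: v0=F3 v1=G3 downbeat M2
bar 6: v0=G3 v1=D4 downbeat P5
bar 7: v0=B2 v1=G4 downbeat m6
bar 8: v0=C3 v1=C4 downbeat P8
  -> R4 @ bar 2 tick 0 v(0, 1): C3/F3 P4 untreated
  -> R4 @ bar 5 tick 0 v(0, 1): F3/G3 M2 untreated
  -> R7 @ bar 7 tick 2 v(1,): G4->D3 leap 17st
  -> R2 @ bar 8 tick 0 v(0, 1): B2/D3 m3 -> C3/C4 P8 similar
  -> R7 @ bar 8 tick 0 v(1,): D3->C4 leap 10st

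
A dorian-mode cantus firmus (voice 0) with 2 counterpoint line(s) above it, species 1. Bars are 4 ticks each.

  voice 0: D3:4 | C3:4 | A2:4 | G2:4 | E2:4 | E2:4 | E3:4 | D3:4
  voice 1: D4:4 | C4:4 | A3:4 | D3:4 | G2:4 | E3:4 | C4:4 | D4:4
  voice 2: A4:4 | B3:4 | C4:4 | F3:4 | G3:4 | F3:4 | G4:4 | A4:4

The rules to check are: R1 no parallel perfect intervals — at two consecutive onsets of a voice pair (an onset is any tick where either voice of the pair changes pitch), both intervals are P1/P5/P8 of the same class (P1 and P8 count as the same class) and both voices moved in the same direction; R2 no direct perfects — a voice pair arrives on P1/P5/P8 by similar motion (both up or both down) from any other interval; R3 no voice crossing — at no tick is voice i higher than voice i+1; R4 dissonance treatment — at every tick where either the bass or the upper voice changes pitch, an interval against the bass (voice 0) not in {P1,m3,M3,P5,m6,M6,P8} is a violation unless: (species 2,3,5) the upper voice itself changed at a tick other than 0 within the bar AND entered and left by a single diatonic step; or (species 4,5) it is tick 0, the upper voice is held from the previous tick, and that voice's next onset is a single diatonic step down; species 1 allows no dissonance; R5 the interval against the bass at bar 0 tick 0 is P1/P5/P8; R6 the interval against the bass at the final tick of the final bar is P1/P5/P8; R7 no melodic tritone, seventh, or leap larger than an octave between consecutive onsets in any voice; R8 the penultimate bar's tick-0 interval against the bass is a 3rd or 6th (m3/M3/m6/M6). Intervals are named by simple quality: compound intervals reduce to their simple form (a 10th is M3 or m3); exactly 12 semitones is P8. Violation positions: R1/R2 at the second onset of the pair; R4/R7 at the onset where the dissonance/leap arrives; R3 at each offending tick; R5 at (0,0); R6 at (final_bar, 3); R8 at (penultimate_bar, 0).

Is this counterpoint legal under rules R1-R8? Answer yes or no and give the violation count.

No (14 violations)

bar 0: v0=D3 v1=D4 v2=A4 (P5)
bar 1: v0=C3 v1=C4 v2=B3 (M7)
bar 2: v0=A2 v1=A3 v2=C4 (m3)
bar 3: v0=G2 v1=D3 v2=F3 (m7)
bar 4: v0=E2 v1=G2 v2=G3 (m3)
bar 5: v0=E2 v1=E3 v2=F3 (m2)
bar 6: v0=E3 v1=C4 v2=G4 (m3)
bar 7: v0=D3 v1=D4 v2=A4 (P5)
  R1 @ bar1.0: D3/D4 P8 -> C3/C4 P8 similar
  R3 @ bar1.0: C4 above B3
  R4 @ bar1.0: C3/B3 M7 untreated
  R7 @ bar1.0: A4->B3 leap 10st
  R3 @ bar1.1: C4 above B3
  R3 @ bar1.2: C4 above B3
  R3 @ bar1.3: C4 above B3
  R1 @ bar2.0: C3/C4 P8 -> A2/A3 P8 similar
  R2 @ bar3.0: A2/A3 P8 -> G2/D3 P5 similar
  R4 @ bar3.0: G2/F3 m7 untreated
  R4 @ bar5.0: E2/F3 m2 untreated
  R2 @ bar6.0: E3/F3 m2 -> C4/G4 P5 similar
  R7 @ bar6.0: F3->G4 leap 14st
  R1 @ bar7.0: C4/G4 P5 -> D4/A4 P5 similar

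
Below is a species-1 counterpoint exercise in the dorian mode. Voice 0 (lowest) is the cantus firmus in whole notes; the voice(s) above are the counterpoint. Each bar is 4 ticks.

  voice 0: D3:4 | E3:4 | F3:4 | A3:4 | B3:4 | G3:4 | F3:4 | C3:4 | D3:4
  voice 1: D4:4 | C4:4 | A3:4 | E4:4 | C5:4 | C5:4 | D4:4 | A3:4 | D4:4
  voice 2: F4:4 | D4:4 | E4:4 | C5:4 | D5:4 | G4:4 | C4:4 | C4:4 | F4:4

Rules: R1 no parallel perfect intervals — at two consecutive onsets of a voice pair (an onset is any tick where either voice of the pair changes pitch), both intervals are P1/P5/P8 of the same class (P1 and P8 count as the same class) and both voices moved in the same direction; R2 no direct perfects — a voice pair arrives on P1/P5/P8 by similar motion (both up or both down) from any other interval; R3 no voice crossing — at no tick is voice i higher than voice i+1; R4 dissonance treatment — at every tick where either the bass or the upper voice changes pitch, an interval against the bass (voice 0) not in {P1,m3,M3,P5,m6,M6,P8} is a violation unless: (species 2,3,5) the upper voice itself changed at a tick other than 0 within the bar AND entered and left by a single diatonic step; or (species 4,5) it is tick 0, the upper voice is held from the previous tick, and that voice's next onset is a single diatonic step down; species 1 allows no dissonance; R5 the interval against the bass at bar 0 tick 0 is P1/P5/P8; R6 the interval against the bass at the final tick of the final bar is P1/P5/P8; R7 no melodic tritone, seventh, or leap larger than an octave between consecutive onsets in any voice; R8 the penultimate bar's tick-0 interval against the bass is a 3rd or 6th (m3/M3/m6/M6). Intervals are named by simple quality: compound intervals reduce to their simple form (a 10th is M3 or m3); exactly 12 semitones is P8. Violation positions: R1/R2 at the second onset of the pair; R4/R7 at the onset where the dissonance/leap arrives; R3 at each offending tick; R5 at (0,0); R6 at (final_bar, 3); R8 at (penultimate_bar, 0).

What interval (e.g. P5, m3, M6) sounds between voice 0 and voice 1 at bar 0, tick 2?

P8

voice 0=D3 voice 1=D4 -> P8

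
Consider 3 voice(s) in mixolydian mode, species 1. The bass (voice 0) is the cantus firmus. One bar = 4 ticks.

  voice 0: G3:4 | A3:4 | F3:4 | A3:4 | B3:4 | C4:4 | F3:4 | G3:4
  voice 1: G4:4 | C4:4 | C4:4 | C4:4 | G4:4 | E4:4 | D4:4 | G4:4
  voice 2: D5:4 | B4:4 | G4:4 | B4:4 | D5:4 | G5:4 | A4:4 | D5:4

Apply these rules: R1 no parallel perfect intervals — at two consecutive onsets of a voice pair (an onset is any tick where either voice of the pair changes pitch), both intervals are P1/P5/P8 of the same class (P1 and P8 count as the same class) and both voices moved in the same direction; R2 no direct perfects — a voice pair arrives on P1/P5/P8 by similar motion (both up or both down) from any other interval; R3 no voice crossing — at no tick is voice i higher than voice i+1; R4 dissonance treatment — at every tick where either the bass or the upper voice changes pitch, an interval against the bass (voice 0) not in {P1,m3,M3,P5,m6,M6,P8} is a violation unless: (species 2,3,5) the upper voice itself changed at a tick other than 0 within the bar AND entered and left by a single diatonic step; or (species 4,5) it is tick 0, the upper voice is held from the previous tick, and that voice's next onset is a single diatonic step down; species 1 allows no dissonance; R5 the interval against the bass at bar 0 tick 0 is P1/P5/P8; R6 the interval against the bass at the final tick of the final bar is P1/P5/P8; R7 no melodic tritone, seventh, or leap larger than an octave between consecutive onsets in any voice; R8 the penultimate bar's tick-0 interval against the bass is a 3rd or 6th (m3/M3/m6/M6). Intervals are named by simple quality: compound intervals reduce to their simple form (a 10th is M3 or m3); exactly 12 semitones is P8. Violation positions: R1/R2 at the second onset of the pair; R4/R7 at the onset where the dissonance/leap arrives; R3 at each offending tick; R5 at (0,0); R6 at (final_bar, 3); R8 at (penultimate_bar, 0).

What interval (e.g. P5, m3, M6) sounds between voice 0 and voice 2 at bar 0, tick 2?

voice 0=G3 voice 2=D5 -> P5

P5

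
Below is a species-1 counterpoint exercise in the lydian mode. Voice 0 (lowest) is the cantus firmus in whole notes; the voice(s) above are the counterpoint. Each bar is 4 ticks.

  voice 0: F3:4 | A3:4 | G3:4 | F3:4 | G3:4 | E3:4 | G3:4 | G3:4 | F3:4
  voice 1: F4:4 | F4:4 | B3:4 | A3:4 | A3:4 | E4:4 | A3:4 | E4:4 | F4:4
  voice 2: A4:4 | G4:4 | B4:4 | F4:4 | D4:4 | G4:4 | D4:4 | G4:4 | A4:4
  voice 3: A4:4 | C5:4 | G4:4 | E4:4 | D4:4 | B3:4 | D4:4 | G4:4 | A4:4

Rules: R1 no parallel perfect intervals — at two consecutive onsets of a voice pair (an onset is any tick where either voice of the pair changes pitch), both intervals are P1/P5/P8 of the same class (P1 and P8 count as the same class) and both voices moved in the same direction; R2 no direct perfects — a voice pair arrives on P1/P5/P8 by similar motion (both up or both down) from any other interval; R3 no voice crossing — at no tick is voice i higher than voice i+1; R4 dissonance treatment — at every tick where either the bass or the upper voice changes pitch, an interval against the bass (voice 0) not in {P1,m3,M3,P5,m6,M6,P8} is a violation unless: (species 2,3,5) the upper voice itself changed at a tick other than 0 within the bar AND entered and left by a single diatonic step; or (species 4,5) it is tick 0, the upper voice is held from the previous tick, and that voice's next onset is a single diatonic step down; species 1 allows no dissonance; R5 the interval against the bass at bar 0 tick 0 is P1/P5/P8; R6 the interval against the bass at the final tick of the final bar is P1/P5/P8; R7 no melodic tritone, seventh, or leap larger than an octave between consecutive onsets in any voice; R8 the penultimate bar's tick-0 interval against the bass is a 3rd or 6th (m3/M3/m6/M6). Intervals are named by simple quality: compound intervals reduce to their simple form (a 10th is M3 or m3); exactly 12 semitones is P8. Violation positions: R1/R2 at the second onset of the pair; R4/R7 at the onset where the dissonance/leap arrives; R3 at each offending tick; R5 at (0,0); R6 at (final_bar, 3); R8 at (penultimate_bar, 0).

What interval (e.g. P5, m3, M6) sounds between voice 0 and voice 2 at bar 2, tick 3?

M3

voice 0=G3 voice 2=B4 -> M3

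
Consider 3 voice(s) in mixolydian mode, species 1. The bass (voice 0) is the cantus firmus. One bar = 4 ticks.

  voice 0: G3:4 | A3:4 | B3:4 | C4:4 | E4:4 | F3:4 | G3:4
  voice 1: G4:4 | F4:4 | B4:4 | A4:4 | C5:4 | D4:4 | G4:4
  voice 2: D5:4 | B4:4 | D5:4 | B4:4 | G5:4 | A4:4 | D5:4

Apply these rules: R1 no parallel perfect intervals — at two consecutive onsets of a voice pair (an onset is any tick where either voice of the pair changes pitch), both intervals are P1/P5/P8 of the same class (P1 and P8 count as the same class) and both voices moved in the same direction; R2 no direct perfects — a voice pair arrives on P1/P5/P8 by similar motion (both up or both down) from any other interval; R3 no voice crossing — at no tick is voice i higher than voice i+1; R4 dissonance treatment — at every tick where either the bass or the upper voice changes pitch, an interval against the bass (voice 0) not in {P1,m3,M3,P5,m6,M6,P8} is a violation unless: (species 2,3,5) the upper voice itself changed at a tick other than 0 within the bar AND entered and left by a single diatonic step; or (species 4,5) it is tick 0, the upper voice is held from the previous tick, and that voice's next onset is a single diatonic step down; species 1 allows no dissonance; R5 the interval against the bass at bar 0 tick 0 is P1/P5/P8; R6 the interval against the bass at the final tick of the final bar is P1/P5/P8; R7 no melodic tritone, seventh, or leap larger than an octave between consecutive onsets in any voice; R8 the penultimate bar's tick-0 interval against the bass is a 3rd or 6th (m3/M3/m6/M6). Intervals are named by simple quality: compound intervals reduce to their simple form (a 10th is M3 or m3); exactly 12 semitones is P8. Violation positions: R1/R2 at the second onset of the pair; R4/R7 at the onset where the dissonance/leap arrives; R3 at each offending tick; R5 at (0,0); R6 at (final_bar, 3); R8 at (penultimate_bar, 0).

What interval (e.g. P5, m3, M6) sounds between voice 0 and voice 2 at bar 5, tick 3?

M3

voice 0=F3 voice 2=A4 -> M3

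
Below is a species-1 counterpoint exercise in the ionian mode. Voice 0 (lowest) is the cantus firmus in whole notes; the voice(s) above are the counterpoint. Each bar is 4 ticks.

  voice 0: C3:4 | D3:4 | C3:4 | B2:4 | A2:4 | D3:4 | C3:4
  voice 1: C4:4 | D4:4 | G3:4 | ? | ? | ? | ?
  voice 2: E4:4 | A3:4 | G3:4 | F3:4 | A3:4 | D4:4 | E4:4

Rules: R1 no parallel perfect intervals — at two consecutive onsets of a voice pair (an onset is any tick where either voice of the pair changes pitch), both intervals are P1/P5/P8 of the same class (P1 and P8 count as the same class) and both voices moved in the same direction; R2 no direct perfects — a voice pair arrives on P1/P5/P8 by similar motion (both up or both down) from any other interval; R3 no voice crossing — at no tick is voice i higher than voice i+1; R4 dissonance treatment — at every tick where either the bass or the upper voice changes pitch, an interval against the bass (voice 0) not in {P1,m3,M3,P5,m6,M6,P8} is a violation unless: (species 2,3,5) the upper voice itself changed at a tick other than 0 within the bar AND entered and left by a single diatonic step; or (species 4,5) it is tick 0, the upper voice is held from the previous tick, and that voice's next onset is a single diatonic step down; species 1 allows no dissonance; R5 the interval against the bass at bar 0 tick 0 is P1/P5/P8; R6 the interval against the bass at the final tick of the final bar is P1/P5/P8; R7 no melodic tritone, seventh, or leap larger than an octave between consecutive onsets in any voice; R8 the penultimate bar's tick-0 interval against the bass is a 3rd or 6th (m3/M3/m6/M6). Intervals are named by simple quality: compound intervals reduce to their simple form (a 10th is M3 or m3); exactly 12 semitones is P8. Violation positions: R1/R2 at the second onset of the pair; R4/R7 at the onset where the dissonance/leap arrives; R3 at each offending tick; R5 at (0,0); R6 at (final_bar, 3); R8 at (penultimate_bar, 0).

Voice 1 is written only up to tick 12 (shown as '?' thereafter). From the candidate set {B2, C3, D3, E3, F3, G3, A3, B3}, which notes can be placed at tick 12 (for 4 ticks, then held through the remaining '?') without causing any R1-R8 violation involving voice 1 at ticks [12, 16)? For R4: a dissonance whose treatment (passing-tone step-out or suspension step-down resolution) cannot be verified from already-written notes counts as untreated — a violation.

{D3}

B2: violates R2
C3: violates R4
D3: legal
E3: violates R4
F3: violates R1,R4
G3: violates R3
A3: violates R3,R4
B3: violates R3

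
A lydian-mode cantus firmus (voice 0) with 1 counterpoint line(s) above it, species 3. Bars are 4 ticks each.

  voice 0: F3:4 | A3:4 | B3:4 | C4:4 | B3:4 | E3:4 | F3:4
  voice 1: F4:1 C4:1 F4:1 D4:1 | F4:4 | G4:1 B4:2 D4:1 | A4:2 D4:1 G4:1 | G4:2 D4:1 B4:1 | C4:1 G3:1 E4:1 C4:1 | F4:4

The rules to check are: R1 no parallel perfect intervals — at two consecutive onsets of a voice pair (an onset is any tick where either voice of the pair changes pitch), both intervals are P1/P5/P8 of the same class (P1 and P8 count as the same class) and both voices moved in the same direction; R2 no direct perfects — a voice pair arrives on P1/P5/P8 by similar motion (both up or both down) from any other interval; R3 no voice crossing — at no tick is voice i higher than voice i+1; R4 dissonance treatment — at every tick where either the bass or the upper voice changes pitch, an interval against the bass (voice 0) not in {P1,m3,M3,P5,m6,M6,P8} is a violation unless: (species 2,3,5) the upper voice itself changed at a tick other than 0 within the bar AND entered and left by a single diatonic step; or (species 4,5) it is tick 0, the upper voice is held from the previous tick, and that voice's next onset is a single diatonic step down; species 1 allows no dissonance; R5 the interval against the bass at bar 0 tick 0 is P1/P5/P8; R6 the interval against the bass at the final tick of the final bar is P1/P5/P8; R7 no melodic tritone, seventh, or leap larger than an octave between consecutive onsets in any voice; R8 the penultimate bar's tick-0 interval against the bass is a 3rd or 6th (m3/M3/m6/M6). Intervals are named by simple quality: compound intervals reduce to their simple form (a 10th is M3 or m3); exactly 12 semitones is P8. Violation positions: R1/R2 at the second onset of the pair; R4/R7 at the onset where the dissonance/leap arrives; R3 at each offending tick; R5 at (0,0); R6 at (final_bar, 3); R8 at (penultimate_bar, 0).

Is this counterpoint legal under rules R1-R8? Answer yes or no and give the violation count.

No (3 violations)

bar 0: v0=F3 v1=F4 (P8)
bar 1: v0=A3 v1=F4 (m6)
bar 2: v0=B3 v1=G4 (m6)
bar 3: v0=C4 v1=A4 (M6)
bar 4: v0=B3 v1=G4 (m6)
bar 5: v0=E3 v1=C4 (m6)
bar 6: v0=F3 v1=F4 (P8)
  R4 @ bar3.2: C4/D4 M2 untreated
  R7 @ bar5.0: B4->C4 leap 11st
  R2 @ bar6.0: E3/C4 m6 -> F3/F4 P8 similar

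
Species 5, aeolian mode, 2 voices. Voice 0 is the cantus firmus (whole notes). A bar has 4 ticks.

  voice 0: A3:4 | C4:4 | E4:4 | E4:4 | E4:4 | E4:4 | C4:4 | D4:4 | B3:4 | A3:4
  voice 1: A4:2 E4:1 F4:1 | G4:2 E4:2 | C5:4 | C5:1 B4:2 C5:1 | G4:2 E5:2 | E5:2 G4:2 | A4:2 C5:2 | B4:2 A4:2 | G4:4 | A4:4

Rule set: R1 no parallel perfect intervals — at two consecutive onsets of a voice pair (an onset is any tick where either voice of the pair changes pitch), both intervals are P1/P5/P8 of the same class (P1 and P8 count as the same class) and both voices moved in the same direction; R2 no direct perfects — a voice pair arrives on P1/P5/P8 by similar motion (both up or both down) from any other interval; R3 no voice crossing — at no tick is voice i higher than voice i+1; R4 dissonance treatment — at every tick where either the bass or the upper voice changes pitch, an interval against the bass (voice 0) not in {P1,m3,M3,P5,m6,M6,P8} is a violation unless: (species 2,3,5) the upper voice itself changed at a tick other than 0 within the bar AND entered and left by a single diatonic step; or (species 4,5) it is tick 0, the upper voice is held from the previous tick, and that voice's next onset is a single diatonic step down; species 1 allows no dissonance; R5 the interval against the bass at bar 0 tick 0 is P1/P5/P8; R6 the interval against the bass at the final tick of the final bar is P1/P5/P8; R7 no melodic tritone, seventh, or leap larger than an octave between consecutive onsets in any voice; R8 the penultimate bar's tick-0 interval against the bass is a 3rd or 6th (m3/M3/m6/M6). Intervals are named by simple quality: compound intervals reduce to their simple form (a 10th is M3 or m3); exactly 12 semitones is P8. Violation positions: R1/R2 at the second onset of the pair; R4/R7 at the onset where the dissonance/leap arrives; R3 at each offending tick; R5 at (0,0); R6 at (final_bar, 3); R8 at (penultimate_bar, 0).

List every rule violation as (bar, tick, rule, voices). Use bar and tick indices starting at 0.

bar 0: v0=A3 v1=A4 downbeat P8
bar 1: v0=C4 v1=G4 downbeat P5
bar 2: v0=E4 v1=C5 downbeat m6
bar 3: v0=E4 v1=C5 downbeat m6
bar 4: v0=E4 v1=G4 downbeat m3
bar 5: v0=E4 v1=E5 downbeat P8
bar 6: v0=C4 v1=A4 downbeat M6
bar 7: v0=D4 v1=B4 downbeat M6
bar 8: v0=B3 v1=G4 downbeat m6
bar 9: v0=A3 v1=A4 downbeat P8
  -> R2 @ bar 1 tick 0 v(0, 1): A3/F4 m6 -> C4/G4 P5 similar

(1, 0, R2, (0, 1))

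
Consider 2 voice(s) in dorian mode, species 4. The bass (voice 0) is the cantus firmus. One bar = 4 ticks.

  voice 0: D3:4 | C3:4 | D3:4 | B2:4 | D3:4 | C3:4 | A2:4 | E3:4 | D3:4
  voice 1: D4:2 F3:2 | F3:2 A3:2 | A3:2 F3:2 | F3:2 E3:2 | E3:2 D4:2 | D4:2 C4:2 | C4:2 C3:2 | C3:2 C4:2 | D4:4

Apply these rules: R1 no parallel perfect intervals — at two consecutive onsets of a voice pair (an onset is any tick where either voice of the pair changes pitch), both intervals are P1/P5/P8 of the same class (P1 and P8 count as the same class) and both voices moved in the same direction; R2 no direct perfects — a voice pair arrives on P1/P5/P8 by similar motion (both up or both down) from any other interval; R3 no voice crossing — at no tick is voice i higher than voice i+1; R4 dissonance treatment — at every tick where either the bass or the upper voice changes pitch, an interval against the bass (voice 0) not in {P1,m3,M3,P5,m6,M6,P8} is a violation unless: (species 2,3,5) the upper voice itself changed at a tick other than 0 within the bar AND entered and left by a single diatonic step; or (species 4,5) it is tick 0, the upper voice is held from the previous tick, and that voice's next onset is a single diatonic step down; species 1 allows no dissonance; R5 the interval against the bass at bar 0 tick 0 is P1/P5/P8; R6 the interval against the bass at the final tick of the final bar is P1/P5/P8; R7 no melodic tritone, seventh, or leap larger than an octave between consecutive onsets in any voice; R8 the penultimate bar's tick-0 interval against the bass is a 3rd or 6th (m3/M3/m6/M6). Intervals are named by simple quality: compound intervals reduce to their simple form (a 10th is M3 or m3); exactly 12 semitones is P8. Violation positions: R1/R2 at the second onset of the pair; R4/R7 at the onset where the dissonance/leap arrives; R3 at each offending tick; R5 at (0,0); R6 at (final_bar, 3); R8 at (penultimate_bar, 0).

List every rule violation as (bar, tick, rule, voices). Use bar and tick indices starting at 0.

bar 0: v0=D3 v1=D4 downbeat P8
bar 1: v0=C3 v1=F3 downbeat P4
bar 2: v0=D3 v1=A3 downbeat P5
bar 3: v0=B2 v1=F3 downbeat TT
bar 4: v0=D3 v1=E3 downbeat M2
bar 5: v0=C3 v1=D4 downbeat M2
bar 6: v0=A2 v1=C4 downbeat m3
bar 7: v0=E3 v1=C3 downbeat M3
bar 8: v0=D3 v1=D4 downbeat P8
  -> R4 @ bar 1 tick 0 v(0, 1): C3/F3 P4 untreated
  -> R4 @ bar 3 tick 2 v(0, 1): B2/E3 P4 untreated
  -> R4 @ bar 4 tick 0 v(0, 1): D3/E3 M2 untreated
  -> R7 @ bar 4 tick 2 v(1,): E3->D4 leap 10st
  -> R3 @ bar 7 tick 0 v(0, 1): E3 above C3
  -> R3 @ bar 7 tick 1 v(0, 1): E3 above C3

(1, 0, R4, (0, 1))
(3, 2, R4, (0, 1))
(4, 0, R4, (0, 1))
(4, 2, R7, (1,))
(7, 0, R3, (0, 1))
(7, 1, R3, (0, 1))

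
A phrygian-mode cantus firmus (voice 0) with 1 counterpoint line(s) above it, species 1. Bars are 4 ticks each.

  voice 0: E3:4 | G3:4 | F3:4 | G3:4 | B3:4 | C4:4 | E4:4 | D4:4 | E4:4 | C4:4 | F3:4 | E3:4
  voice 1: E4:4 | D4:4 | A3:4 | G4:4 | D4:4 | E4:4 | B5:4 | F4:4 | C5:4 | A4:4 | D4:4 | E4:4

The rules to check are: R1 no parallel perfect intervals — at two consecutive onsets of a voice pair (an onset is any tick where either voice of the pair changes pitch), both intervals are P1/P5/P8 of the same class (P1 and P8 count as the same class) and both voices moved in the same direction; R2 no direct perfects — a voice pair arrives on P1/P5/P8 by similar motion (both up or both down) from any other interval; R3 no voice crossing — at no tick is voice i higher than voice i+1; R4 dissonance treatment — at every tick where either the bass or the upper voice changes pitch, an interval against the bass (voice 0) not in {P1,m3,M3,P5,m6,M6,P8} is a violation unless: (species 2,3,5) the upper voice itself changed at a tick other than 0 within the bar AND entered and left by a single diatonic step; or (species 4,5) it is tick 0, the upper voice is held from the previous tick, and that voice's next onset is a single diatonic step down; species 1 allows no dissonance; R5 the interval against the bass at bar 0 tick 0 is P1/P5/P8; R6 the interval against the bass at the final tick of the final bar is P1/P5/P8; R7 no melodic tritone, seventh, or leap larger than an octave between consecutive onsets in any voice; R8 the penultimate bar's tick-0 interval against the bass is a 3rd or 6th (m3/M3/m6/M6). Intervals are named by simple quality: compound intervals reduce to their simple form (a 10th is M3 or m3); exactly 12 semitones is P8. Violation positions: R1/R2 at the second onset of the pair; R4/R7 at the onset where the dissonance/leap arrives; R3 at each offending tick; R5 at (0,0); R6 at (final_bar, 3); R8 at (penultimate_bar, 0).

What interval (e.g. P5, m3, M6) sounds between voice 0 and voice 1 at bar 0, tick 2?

P8

voice 0=E3 voice 1=E4 -> P8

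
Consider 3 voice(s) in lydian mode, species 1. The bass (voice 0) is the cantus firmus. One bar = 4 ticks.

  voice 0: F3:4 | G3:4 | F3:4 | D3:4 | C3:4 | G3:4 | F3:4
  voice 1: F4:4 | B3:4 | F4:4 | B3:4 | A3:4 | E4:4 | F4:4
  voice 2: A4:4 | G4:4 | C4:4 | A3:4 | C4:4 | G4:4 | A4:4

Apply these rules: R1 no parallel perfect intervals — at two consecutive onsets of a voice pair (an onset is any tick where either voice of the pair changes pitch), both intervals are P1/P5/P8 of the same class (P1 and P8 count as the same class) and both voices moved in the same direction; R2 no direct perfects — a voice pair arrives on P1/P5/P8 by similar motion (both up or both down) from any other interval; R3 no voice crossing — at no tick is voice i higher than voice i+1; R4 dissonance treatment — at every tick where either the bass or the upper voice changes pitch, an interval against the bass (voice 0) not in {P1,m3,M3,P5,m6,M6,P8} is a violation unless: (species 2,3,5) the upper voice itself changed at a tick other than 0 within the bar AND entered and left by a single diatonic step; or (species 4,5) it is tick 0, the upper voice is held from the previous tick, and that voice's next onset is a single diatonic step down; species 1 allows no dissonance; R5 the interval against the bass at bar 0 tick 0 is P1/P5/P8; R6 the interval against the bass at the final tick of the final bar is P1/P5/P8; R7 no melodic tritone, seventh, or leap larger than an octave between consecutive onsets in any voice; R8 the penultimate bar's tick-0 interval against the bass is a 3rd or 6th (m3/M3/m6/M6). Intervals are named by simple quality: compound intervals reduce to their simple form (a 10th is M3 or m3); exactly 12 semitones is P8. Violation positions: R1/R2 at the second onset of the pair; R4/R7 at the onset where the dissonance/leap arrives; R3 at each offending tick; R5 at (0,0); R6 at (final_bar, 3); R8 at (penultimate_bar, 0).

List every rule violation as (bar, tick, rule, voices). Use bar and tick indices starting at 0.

bar 0: v0=F3 v1=F4 v2=A4 downbeat M3
bar 1: v0=G3 v1=B3 v2=G4 downbeat P8
bar 2: v0=F3 v1=F4 v2=C4 downbeat P5
bar 3: v0=D3 v1=B3 v2=A3 downbeat P5
bar 4: v0=C3 v1=A3 v2=C4 downbeat P8
bar 5: v0=G3 v1=E4 v2=G4 downbeat P8
bar 6: v0=F3 v1=F4 v2=A4 downbeat M3
  -> R5 @ bar 0 tick 0 v(0, 2): opens on M3
  -> R7 @ bar 1 tick 0 v(1,): F4->B3 leap 6st
  -> R2 @ bar 2 tick 0 v(0, 2): G3/G4 P8 -> F3/C4 P5 similar
  -> R3 @ bar 2 tick 0 v(1, 2): F4 above C4
  -> R7 @ bar 2 tick 0 v(1,): B3->F4 leap 6st
  -> R3 @ bar 2 tick 1 v(1, 2): F4 above C4
  -> R3 @ bar 2 tick 2 v(1, 2): F4 above C4
  -> R3 @ bar 2 tick 3 v(1, 2): F4 above C4
  -> R1 @ bar 3 tick 0 v(0, 2): F3/C4 P5 -> D3/A3 P5 similar
  -> R3 @ bar 3 tick 0 v(1, 2): B3 above A3
  -> R7 @ bar 3 tick 0 v(1,): F4->B3 leap 6st
  -> R3 @ bar 3 tick 1 v(1, 2): B3 above A3
  -> R3 @ bar 3 tick 2 v(1, 2): B3 above A3
  -> R3 @ bar 3 tick 3 v(1, 2): B3 above A3
  -> R1 @ bar 5 tick 0 v(0, 2): C3/C4 P8 -> G3/G4 P8 similar
  -> R8 @ bar 5 tick 0 v(0, 2): penult P8 not 3rd/6th
  -> R6 @ bar 6 tick 3 v(0, 2): closes on M3

(0, 0, R5, (0, 2))
(1, 0, R7, (1,))
(2, 0, R2, (0, 2))
(2, 0, R3, (1, 2))
(2, 0, R7, (1,))
(2, 1, R3, (1, 2))
(2, 2, R3, (1, 2))
(2, 3, R3, (1, 2))
(3, 0, R1, (0, 2))
(3, 0, R3, (1, 2))
(3, 0, R7, (1,))
(3, 1, R3, (1, 2))
(3, 2, R3, (1, 2))
(3, 3, R3, (1, 2))
(5, 0, R1, (0, 2))
(5, 0, R8, (0, 2))
(6, 3, R6, (0, 2))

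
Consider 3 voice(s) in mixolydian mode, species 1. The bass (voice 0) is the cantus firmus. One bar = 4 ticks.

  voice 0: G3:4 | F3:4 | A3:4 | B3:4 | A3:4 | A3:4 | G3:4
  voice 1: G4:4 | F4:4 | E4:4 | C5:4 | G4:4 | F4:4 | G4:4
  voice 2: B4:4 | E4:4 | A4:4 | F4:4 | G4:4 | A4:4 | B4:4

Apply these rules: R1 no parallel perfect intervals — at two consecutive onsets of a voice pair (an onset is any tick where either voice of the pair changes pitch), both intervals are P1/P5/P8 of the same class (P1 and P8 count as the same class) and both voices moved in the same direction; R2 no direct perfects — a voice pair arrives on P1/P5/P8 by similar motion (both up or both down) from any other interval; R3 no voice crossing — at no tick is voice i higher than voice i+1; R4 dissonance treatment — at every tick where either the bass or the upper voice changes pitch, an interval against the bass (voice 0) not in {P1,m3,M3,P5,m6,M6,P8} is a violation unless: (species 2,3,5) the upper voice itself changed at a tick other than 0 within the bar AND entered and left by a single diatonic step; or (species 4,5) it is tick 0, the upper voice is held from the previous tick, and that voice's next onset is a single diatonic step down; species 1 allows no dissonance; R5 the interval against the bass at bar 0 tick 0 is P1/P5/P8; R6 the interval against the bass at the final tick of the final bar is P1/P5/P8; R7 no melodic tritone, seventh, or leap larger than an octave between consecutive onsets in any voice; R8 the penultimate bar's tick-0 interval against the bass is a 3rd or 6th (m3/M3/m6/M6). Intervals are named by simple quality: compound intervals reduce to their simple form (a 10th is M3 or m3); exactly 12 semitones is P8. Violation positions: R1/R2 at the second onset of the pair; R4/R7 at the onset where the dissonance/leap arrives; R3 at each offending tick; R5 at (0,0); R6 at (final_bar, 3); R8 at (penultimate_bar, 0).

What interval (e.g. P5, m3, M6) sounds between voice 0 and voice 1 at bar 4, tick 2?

m7

voice 0=A3 voice 1=G4 -> m7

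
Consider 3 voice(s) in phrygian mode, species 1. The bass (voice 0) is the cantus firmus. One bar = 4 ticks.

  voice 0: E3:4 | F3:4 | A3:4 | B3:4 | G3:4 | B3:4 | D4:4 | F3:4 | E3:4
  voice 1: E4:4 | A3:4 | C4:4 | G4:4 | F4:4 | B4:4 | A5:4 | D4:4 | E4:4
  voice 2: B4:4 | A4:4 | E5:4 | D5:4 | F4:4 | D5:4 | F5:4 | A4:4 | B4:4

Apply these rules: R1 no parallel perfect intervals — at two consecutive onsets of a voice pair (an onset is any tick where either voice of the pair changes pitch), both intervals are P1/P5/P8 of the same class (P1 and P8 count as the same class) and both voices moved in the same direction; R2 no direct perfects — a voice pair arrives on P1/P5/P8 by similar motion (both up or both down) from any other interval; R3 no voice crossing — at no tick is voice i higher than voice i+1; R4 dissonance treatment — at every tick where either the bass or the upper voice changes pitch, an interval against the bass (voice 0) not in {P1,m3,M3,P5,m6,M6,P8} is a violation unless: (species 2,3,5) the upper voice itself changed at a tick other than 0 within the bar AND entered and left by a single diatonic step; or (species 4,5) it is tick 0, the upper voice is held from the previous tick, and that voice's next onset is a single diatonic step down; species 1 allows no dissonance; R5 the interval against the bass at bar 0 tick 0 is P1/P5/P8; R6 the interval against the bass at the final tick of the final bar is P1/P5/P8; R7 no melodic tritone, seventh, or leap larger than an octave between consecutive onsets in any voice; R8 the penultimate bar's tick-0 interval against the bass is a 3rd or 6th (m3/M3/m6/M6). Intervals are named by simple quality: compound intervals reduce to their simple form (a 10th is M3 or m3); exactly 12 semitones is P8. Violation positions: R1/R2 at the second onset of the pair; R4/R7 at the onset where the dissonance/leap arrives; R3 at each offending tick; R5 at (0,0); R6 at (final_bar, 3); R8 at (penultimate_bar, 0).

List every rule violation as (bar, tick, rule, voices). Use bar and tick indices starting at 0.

bar 0: v0=E3 v1=E4 v2=B4 downbeat P5
bar 1: v0=F3 v1=A3 v2=A4 downbeat M3
bar 2: v0=A3 v1=C4 v2=E5 downbeat P5
bar 3: v0=B3 v1=G4 v2=D5 downbeat m3
bar 4: v0=G3 v1=F4 v2=F4 downbeat m7
bar 5: v0=B3 v1=B4 v2=D5 downbeat m3
bar 6: v0=D4 v1=A5 v2=F5 downbeat m3
bar 7: v0=F3 v1=D4 v2=A4 downbeat M3
bar 8: v0=E3 v1=E4 v2=B4 downbeat P5
  -> R2 @ bar 1 tick 0 v(1, 2): E4/B4 P5 -> A3/A4 P8 similar
  -> R2 @ bar 2 tick 0 v(0, 2): F3/A4 M3 -> A3/E5 P5 similar
  -> R2 @ bar 4 tick 0 v(1, 2): G4/D5 P5 -> F4/F4 P1 similar
  -> R4 @ bar 4 tick 0 v(0, 1): G3/F4 m7 untreated
  -> R4 @ bar 4 tick 0 v(0, 2): G3/F4 m7 untreated
  -> R2 @ bar 5 tick 0 v(0, 1): G3/F4 m7 -> B3/B4 P8 similar
  -> R7 @ bar 5 tick 0 v(1,): F4->B4 leap 6st
  -> R2 @ bar 6 tick 0 v(0, 1): B3/B4 P8 -> D4/A5 P5 similar
  -> R3 @ bar 6 tick 0 v(1, 2): A5 above F5
  -> R7 @ bar 6 tick 0 v(1,): B4->A5 leap 10st
  -> R3 @ bar 6 tick 1 v(1, 2): A5 above F5
  -> R3 @ bar 6 tick 2 v(1, 2): A5 above F5
  -> R3 @ bar 6 tick 3 v(1, 2): A5 above F5
  -> R2 @ bar 7 tick 0 v(1, 2): A5/F5 M3 -> D4/A4 P5 similar
  -> R7 @ bar 7 tick 0 v(1,): A5->D4 leap 19st
  -> R1 @ bar 8 tick 0 v(1, 2): D4/A4 P5 -> E4/B4 P5 similar

(1, 0, R2, (1, 2))
(2, 0, R2, (0, 2))
(4, 0, R2, (1, 2))
(4, 0, R4, (0, 1))
(4, 0, R4, (0, 2))
(5, 0, R2, (0, 1))
(5, 0, R7, (1,))
(6, 0, R2, (0, 1))
(6, 0, R3, (1, 2))
(6, 0, R7, (1,))
(6, 1, R3, (1, 2))
(6, 2, R3, (1, 2))
(6, 3, R3, (1, 2))
(7, 0, R2, (1, 2))
(7, 0, R7, (1,))
(8, 0, R1, (1, 2))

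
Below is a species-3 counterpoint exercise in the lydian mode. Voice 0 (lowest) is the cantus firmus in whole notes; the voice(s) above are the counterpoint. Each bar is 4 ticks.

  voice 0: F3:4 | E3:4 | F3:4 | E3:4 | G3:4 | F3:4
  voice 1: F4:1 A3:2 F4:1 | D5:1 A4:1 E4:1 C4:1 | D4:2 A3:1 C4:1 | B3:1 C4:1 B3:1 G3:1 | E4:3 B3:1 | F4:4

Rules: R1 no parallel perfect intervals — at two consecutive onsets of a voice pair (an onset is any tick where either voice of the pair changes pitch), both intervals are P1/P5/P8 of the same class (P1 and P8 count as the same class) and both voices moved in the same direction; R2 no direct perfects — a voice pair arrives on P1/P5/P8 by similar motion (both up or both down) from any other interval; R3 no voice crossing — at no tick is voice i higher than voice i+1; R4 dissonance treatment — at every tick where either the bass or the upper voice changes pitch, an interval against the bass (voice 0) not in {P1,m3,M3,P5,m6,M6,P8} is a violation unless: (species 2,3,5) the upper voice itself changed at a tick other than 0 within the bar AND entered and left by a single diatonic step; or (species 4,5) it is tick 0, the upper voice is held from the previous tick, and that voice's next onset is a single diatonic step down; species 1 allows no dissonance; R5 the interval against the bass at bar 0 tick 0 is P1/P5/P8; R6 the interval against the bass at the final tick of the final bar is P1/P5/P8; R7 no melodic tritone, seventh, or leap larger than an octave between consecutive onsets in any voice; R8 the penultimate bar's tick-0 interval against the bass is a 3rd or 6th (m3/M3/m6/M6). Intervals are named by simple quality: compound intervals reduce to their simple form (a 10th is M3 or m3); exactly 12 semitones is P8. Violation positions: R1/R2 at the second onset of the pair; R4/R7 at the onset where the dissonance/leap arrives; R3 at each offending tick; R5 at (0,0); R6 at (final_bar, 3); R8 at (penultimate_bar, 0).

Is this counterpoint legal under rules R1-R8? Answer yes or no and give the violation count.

No (4 violations)

bar 0: v0=F3 v1=F4 (P8)
bar 1: v0=E3 v1=D5 (m7)
bar 2: v0=F3 v1=D4 (M6)
bar 3: v0=E3 v1=B3 (P5)
bar 4: v0=G3 v1=E4 (M6)
bar 5: v0=F3 v1=F4 (P8)
  R4 @ bar1.0: E3/D5 m7 untreated
  R4 @ bar1.1: E3/A4 P4 untreated
  R1 @ bar3.0: F3/C4 P5 -> E3/B3 P5 similar
  R7 @ bar5.0: B3->F4 leap 6st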